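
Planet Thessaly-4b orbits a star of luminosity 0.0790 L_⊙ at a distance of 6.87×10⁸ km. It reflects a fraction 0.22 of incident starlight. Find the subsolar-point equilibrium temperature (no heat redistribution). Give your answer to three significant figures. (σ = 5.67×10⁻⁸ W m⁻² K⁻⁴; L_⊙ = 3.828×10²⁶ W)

T_ss ≈ 91.5 K

d = 6.87×10⁸ km = 6.87×10¹¹ m.
L = 0.0790 × 3.828×10²⁶ = 3.02×10²⁵ W.
Flux: S = L/(4πd²) = 3.02×10²⁵/(4π×(6.87×10¹¹)²) = 5.10 W m⁻².
At the subsolar point the surface absorbs S(1−A) and emits σT⁴ per unit area — no factor of 4, since only the local patch is in balance.
T = [5.10 × 0.78 / 5.67×10⁻⁸]^(1/4) = (7.01×10⁷)^(1/4) = 91.5 K.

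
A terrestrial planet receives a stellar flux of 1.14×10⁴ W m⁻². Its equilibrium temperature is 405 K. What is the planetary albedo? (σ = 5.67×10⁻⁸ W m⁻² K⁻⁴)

A ≈ 0.46

From T_eq⁴ = S(1−A)/(4σ): 1−A = 4σT_eq⁴/S.
1−A = 4 × 5.67×10⁻⁸ × (405)⁴ / 1.14×10⁴ = 0.535.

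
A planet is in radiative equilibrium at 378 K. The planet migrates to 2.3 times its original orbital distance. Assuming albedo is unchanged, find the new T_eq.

T_eq ≈ 249 K

T_eq ∝ L^(1/4) · d^(−1/2).
T′ = 378 / 2.3^(1/2) = 249 K.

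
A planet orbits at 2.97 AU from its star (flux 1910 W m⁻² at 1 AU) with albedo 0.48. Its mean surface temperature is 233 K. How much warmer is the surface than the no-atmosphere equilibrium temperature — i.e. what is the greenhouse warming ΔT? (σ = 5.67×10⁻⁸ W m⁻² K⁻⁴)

ΔT ≈ 83.7 K

S = 1910/2.97² = 216.5 W m⁻².
T_eq = [S(1−A)/(4σ)]^(1/4) = [216.5×0.52/(4×5.67×10⁻⁸)]^(1/4) = 149.3 K.
ΔT = T_surf − T_eq = 233 − 149.3.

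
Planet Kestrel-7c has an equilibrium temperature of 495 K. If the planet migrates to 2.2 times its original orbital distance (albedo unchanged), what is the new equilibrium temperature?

T_eq ∝ L^(1/4) · d^(−1/2).
T′ = 495 / 2.2^(1/2) = 334 K.

T_eq ≈ 334 K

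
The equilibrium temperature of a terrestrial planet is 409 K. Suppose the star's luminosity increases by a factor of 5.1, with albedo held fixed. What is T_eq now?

T_eq ∝ L^(1/4) · d^(−1/2).
T′ = 409 × 5.1^(1/4) = 615 K.

T_eq ≈ 615 K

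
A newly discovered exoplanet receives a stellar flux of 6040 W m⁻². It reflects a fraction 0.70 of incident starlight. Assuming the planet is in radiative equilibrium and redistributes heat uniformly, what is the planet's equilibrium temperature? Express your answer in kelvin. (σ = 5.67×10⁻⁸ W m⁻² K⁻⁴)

T_eq ≈ 299 K

Energy balance: absorbed = emitted ⇒ πR²·S(1−A) = 4πR²·σT_eq⁴, so T_eq⁴ = S(1−A)/(4σ).
T_eq = [6040 × 0.30 / (4 × 5.67×10⁻⁸)]^(1/4) = (7.99×10⁹)^(1/4) = 299 K.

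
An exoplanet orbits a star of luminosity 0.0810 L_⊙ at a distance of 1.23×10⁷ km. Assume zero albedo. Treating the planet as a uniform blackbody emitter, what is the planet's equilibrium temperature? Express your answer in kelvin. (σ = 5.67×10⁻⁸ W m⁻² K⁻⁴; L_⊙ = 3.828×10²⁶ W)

T_eq ≈ 518 K

d = 1.23×10⁷ km = 1.23×10¹⁰ m.
L = 0.0810 × 3.828×10²⁶ = 3.10×10²⁵ W.
Flux: S = L/(4πd²) = 3.10×10²⁵/(4π×(1.23×10¹⁰)²) = 1.63×10⁴ W m⁻².
Energy balance: absorbed = emitted ⇒ πR²·S(1−A) = 4πR²·σT_eq⁴, so T_eq⁴ = S(1−A)/(4σ).
T_eq = [1.63×10⁴ × 1.00 / (4 × 5.67×10⁻⁸)]^(1/4) = (7.19×10¹⁰)^(1/4) = 518 K.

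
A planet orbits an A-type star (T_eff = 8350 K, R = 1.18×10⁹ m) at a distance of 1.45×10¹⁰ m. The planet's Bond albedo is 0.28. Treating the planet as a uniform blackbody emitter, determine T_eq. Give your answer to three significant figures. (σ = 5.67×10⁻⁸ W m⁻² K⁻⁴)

T_eq ≈ 1550 K

L = 4πR_⋆²σT_⋆⁴ = 4π(1.18×10⁹)² × 5.67×10⁻⁸ × (8350)⁴ = 4.82×10²⁷ W.
S = L/(4πd²) = 1.83×10⁶ W m⁻².
Energy balance: absorbed = emitted ⇒ πR²·S(1−A) = 4πR²·σT_eq⁴, so T_eq⁴ = S(1−A)/(4σ).
T_eq = [1.83×10⁶ × 0.72 / (4 × 5.67×10⁻⁸)]^(1/4) = (5.79×10¹²)^(1/4) = 1550 K.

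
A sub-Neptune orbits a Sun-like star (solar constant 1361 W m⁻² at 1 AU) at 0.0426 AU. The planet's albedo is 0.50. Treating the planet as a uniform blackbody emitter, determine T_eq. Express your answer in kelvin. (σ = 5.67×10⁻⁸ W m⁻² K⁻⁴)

T_eq ≈ 1130 K

Flux at 0.0426 AU: S = 1361/0.0426² = 7.50×10⁵ W m⁻².
Energy balance: absorbed = emitted ⇒ πR²·S(1−A) = 4πR²·σT_eq⁴, so T_eq⁴ = S(1−A)/(4σ).
T_eq = [7.50×10⁵ × 0.50 / (4 × 5.67×10⁻⁸)]^(1/4) = (1.65×10¹²)^(1/4) = 1130 K.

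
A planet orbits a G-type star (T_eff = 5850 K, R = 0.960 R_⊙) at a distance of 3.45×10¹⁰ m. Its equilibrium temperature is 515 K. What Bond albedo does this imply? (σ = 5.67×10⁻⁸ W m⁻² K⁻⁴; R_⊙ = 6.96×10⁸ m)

A ≈ 0.36

R_⋆ = 0.960 × 6.96×10⁸ = 6.68×10⁸ m.
L = 4πR_⋆²σT_⋆⁴ = 4π(6.68×10⁸)² × 5.67×10⁻⁸ × (5850)⁴ = 3.73×10²⁶ W.
S = L/(4πd²) = 2.49×10⁴ W m⁻².
From T_eq⁴ = S(1−A)/(4σ): 1−A = 4σT_eq⁴/S.
1−A = 4 × 5.67×10⁻⁸ × (515)⁴ / 2.49×10⁴ = 0.641.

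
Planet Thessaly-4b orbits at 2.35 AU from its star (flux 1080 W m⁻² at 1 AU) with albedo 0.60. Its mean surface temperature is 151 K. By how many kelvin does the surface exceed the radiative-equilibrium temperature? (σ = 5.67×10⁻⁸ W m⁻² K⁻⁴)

ΔT ≈ 14.7 K

S = 1080/2.35² = 195.6 W m⁻².
T_eq = [S(1−A)/(4σ)]^(1/4) = [195.6×0.40/(4×5.67×10⁻⁸)]^(1/4) = 136.3 K.
ΔT = T_surf − T_eq = 151 − 136.3.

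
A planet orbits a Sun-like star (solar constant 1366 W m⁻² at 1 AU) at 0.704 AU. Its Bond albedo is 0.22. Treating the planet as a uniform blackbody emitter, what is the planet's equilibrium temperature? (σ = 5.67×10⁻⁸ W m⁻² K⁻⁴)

T_eq ≈ 312 K

Flux at 0.704 AU: S = 1366/0.704² = 2760 W m⁻².
Energy balance: absorbed = emitted ⇒ πR²·S(1−A) = 4πR²·σT_eq⁴, so T_eq⁴ = S(1−A)/(4σ).
T_eq = [2760 × 0.78 / (4 × 5.67×10⁻⁸)]^(1/4) = (9.48×10⁹)^(1/4) = 312 K.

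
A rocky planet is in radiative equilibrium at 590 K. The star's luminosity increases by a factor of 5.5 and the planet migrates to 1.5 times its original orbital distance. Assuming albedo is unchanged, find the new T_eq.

T_eq ∝ L^(1/4) · d^(−1/2).
T′ = 590 × 5.5^(1/4) / 1.5^(1/2) = 738 K.

T_eq ≈ 738 K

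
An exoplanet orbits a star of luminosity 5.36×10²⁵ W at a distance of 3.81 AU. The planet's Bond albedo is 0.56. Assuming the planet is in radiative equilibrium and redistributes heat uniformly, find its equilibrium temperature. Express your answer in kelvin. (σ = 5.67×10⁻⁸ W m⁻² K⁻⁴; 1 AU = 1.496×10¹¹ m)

d = 3.81 AU = 5.70×10¹¹ m.
Flux: S = L/(4πd²) = 5.36×10²⁵/(4π×(5.70×10¹¹)²) = 13.1 W m⁻².
Energy balance: absorbed = emitted ⇒ πR²·S(1−A) = 4πR²·σT_eq⁴, so T_eq⁴ = S(1−A)/(4σ).
T_eq = [13.1 × 0.44 / (4 × 5.67×10⁻⁸)]^(1/4) = (2.55×10⁷)^(1/4) = 71.0 K.

T_eq ≈ 71.0 K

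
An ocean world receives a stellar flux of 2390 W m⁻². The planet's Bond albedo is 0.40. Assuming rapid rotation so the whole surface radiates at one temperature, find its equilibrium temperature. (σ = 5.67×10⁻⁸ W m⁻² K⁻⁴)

T_eq ≈ 282 K

Energy balance: absorbed = emitted ⇒ πR²·S(1−A) = 4πR²·σT_eq⁴, so T_eq⁴ = S(1−A)/(4σ).
T_eq = [2390 × 0.60 / (4 × 5.67×10⁻⁸)]^(1/4) = (6.32×10⁹)^(1/4) = 282 K.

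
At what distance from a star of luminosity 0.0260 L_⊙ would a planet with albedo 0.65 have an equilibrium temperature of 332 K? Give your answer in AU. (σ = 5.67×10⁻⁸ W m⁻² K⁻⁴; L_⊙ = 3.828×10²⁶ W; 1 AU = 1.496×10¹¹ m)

d ≈ 0.0670 AU

L = 0.0260 × 3.828×10²⁶ = 9.95×10²⁴ W.
From T_eq⁴ = L(1−A)/(16πσd²): d = √[L(1−A)/(16πσT_eq⁴)].
d = √[9.95×10²⁴ × 0.35 / (16π × 5.67×10⁻⁸ × (332)⁴)] = 1.00×10¹⁰ m = 0.0670 AU.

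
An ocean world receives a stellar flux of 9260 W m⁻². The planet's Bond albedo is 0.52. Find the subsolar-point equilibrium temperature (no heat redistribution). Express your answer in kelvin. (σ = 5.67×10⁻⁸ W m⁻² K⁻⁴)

At the subsolar point the surface absorbs S(1−A) and emits σT⁴ per unit area — no factor of 4, since only the local patch is in balance.
T = [9260 × 0.48 / 5.67×10⁻⁸]^(1/4) = (7.84×10¹⁰)^(1/4) = 529 K.

T_ss ≈ 529 K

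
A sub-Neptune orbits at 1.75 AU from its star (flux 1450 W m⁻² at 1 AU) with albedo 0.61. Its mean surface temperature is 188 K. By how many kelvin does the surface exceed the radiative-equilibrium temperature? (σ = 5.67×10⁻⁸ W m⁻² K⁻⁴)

ΔT ≈ 19.1 K

S = 1450/1.75² = 473.5 W m⁻².
T_eq = [S(1−A)/(4σ)]^(1/4) = [473.5×0.39/(4×5.67×10⁻⁸)]^(1/4) = 168.9 K.
ΔT = T_surf − T_eq = 188 − 168.9.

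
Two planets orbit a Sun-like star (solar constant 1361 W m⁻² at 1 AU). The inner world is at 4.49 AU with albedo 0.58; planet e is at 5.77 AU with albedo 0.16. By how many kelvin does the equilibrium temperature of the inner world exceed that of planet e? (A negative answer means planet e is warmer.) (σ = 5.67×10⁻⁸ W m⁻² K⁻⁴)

T_eq = [S₀(1−A)/(4σd²)]^(1/4), so T ∝ (1−A)^(1/4) / √d.
T₁ = [1361×0.42/(4×5.67×10⁻⁸×4.49²)]^(1/4) = 105.74 K.
T₂ = [1361×0.84/(4×5.67×10⁻⁸×5.77²)]^(1/4) = 110.93 K.

ΔT ≈ -5.2 K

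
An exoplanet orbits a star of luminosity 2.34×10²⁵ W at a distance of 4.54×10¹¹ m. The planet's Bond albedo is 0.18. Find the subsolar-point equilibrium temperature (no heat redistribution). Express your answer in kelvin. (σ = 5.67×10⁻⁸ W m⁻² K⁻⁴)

Flux: S = L/(4πd²) = 2.34×10²⁵/(4π×(4.54×10¹¹)²) = 9.03 W m⁻².
At the subsolar point the surface absorbs S(1−A) and emits σT⁴ per unit area — no factor of 4, since only the local patch is in balance.
T = [9.03 × 0.82 / 5.67×10⁻⁸]^(1/4) = (1.31×10⁸)^(1/4) = 107 K.

T_ss ≈ 107 K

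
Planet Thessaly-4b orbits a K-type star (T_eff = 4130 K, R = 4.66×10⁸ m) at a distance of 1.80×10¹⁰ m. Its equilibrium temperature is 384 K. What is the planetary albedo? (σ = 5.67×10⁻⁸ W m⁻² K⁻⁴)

L = 4πR_⋆²σT_⋆⁴ = 4π(4.66×10⁸)² × 5.67×10⁻⁸ × (4130)⁴ = 4.50×10²⁵ W.
S = L/(4πd²) = 1.11×10⁴ W m⁻².
From T_eq⁴ = S(1−A)/(4σ): 1−A = 4σT_eq⁴/S.
1−A = 4 × 5.67×10⁻⁸ × (384)⁴ / 1.11×10⁴ = 0.446.

A ≈ 0.55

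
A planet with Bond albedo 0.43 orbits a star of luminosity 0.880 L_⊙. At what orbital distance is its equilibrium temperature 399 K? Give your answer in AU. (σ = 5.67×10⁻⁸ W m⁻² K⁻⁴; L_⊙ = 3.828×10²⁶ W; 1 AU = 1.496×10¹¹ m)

L = 0.880 × 3.828×10²⁶ = 3.37×10²⁶ W.
From T_eq⁴ = L(1−A)/(16πσd²): d = √[L(1−A)/(16πσT_eq⁴)].
d = √[3.37×10²⁶ × 0.57 / (16π × 5.67×10⁻⁸ × (399)⁴)] = 5.16×10¹⁰ m = 0.345 AU.

d ≈ 0.345 AU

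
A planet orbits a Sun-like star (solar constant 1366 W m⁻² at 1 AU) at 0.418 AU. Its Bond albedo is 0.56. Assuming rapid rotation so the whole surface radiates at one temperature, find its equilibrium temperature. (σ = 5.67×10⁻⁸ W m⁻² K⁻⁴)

T_eq ≈ 351 K

Flux at 0.418 AU: S = 1366/0.418² = 7820 W m⁻².
Energy balance: absorbed = emitted ⇒ πR²·S(1−A) = 4πR²·σT_eq⁴, so T_eq⁴ = S(1−A)/(4σ).
T_eq = [7820 × 0.44 / (4 × 5.67×10⁻⁸)]^(1/4) = (1.52×10¹⁰)^(1/4) = 351 K.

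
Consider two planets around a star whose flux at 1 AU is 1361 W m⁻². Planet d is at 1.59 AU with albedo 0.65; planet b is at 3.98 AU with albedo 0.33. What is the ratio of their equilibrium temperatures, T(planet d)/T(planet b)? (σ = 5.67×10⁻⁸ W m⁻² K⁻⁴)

T_eq = [S₀(1−A)/(4σd²)]^(1/4), so T ∝ (1−A)^(1/4) / √d.
T₁ = [1361×0.35/(4×5.67×10⁻⁸×1.59²)]^(1/4) = 169.77 K.
T₂ = [1361×0.67/(4×5.67×10⁻⁸×3.98²)]^(1/4) = 126.22 K.

T₁/T₂ ≈ 1.345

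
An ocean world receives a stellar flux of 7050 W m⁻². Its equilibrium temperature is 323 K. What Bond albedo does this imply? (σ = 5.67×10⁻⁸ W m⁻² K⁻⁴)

A ≈ 0.65

From T_eq⁴ = S(1−A)/(4σ): 1−A = 4σT_eq⁴/S.
1−A = 4 × 5.67×10⁻⁸ × (323)⁴ / 7050 = 0.350.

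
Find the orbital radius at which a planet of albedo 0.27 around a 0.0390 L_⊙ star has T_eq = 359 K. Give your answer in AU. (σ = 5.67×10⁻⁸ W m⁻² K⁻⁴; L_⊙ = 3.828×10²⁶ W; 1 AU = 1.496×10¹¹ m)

d ≈ 0.101 AU

L = 0.0390 × 3.828×10²⁶ = 1.49×10²⁵ W.
From T_eq⁴ = L(1−A)/(16πσd²): d = √[L(1−A)/(16πσT_eq⁴)].
d = √[1.49×10²⁵ × 0.73 / (16π × 5.67×10⁻⁸ × (359)⁴)] = 1.52×10¹⁰ m = 0.101 AU.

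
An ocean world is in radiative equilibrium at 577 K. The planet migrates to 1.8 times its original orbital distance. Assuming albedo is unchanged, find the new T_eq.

T_eq ≈ 430 K

T_eq ∝ L^(1/4) · d^(−1/2).
T′ = 577 / 1.8^(1/2) = 430 K.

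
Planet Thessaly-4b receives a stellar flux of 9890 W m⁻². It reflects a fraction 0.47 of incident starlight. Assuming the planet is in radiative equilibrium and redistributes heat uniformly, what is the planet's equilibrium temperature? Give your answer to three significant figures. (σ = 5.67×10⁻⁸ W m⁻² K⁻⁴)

T_eq ≈ 390 K

Energy balance: absorbed = emitted ⇒ πR²·S(1−A) = 4πR²·σT_eq⁴, so T_eq⁴ = S(1−A)/(4σ).
T_eq = [9890 × 0.53 / (4 × 5.67×10⁻⁸)]^(1/4) = (2.31×10¹⁰)^(1/4) = 390 K.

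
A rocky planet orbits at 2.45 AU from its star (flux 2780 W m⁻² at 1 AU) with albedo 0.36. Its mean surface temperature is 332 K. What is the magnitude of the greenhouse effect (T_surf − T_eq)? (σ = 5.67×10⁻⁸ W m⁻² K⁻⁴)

ΔT ≈ 141.9 K

S = 2780/2.45² = 463.1 W m⁻².
T_eq = [S(1−A)/(4σ)]^(1/4) = [463.1×0.64/(4×5.67×10⁻⁸)]^(1/4) = 190.1 K.
ΔT = T_surf − T_eq = 332 − 190.1.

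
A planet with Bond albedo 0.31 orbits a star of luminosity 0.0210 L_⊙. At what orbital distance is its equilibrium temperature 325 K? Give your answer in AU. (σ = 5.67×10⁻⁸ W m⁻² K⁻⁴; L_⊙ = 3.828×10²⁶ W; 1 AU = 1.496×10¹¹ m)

L = 0.0210 × 3.828×10²⁶ = 8.04×10²⁴ W.
From T_eq⁴ = L(1−A)/(16πσd²): d = √[L(1−A)/(16πσT_eq⁴)].
d = √[8.04×10²⁴ × 0.69 / (16π × 5.67×10⁻⁸ × (325)⁴)] = 1.32×10¹⁰ m = 0.0883 AU.

d ≈ 0.0883 AU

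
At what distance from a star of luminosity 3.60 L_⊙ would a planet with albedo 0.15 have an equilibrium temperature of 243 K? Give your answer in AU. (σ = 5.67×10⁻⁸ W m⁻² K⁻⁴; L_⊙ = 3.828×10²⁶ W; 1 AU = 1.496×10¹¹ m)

L = 3.60 × 3.828×10²⁶ = 1.38×10²⁷ W.
From T_eq⁴ = L(1−A)/(16πσd²): d = √[L(1−A)/(16πσT_eq⁴)].
d = √[1.38×10²⁷ × 0.85 / (16π × 5.67×10⁻⁸ × (243)⁴)] = 3.43×10¹¹ m = 2.29 AU.

d ≈ 2.29 AU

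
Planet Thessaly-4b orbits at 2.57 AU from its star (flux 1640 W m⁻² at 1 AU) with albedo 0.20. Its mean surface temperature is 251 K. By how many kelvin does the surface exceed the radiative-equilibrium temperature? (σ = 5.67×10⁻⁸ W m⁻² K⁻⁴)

ΔT ≈ 79.0 K

S = 1640/2.57² = 248.3 W m⁻².
T_eq = [S(1−A)/(4σ)]^(1/4) = [248.3×0.80/(4×5.67×10⁻⁸)]^(1/4) = 172.0 K.
ΔT = T_surf − T_eq = 251 − 172.0.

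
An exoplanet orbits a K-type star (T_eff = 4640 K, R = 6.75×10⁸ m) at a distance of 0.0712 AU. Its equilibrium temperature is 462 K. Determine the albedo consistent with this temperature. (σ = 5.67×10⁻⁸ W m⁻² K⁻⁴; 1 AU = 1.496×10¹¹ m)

A ≈ 0.90

d = 0.0712 AU = 1.07×10¹⁰ m.
L = 4πR_⋆²σT_⋆⁴ = 4π(6.75×10⁸)² × 5.67×10⁻⁸ × (4640)⁴ = 1.50×10²⁶ W.
S = L/(4πd²) = 1.06×10⁵ W m⁻².
From T_eq⁴ = S(1−A)/(4σ): 1−A = 4σT_eq⁴/S.
1−A = 4 × 5.67×10⁻⁸ × (462)⁴ / 1.06×10⁵ = 0.098.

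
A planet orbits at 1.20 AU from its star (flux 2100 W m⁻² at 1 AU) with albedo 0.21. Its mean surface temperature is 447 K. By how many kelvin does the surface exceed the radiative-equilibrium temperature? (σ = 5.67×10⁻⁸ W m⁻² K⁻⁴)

S = 2100/1.20² = 1458 W m⁻².
T_eq = [S(1−A)/(4σ)]^(1/4) = [1458×0.79/(4×5.67×10⁻⁸)]^(1/4) = 267.0 K.
ΔT = T_surf − T_eq = 447 − 267.0.

ΔT ≈ 180.0 K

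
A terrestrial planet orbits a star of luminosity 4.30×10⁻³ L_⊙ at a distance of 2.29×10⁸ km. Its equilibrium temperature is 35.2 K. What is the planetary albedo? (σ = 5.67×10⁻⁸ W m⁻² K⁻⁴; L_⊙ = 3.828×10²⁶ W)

d = 2.29×10⁸ km = 2.29×10¹¹ m.
L = 4.30×10⁻³ × 3.828×10²⁶ = 1.65×10²⁴ W.
Flux: S = L/(4πd²) = 1.65×10²⁴/(4π×(2.29×10¹¹)²) = 2.50 W m⁻².
From T_eq⁴ = S(1−A)/(4σ): 1−A = 4σT_eq⁴/S.
1−A = 4 × 5.67×10⁻⁸ × (35.2)⁴ / 2.50 = 0.139.

A ≈ 0.86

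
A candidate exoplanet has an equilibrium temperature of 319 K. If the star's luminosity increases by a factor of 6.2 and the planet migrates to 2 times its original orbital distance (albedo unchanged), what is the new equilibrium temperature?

T_eq ≈ 356 K

T_eq ∝ L^(1/4) · d^(−1/2).
T′ = 319 × 6.2^(1/4) / 2^(1/2) = 356 K.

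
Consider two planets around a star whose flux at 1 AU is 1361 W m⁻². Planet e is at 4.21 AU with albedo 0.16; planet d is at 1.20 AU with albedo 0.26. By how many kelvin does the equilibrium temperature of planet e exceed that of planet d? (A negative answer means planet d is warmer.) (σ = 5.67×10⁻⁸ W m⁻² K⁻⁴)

ΔT ≈ -105.8 K

T_eq = [S₀(1−A)/(4σd²)]^(1/4), so T ∝ (1−A)^(1/4) / √d.
T₁ = [1361×0.84/(4×5.67×10⁻⁸×4.21²)]^(1/4) = 129.86 K.
T₂ = [1361×0.74/(4×5.67×10⁻⁸×1.20²)]^(1/4) = 235.65 K.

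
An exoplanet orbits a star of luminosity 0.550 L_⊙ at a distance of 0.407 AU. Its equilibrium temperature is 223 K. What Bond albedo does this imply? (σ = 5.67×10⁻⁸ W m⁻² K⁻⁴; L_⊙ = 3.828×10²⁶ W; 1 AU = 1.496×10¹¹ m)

A ≈ 0.88

d = 0.407 AU = 6.09×10¹⁰ m.
L = 0.550 × 3.828×10²⁶ = 2.11×10²⁶ W.
Flux: S = L/(4πd²) = 2.11×10²⁶/(4π×(6.09×10¹⁰)²) = 4520 W m⁻².
From T_eq⁴ = S(1−A)/(4σ): 1−A = 4σT_eq⁴/S.
1−A = 4 × 5.67×10⁻⁸ × (223)⁴ / 4520 = 0.124.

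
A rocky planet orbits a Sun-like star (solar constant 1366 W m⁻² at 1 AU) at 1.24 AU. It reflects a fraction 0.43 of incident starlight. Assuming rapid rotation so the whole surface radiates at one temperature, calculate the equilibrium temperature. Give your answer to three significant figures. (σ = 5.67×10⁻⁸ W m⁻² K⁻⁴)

Flux at 1.24 AU: S = 1366/1.24² = 888 W m⁻².
Energy balance: absorbed = emitted ⇒ πR²·S(1−A) = 4πR²·σT_eq⁴, so T_eq⁴ = S(1−A)/(4σ).
T_eq = [888 × 0.57 / (4 × 5.67×10⁻⁸)]^(1/4) = (2.23×10⁹)^(1/4) = 217 K.

T_eq ≈ 217 K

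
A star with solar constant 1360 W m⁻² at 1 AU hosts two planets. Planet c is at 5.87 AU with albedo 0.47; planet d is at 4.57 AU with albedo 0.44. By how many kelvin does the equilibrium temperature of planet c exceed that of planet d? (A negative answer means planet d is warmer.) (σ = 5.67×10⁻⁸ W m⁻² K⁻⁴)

ΔT ≈ -14.6 K

T_eq = [S₀(1−A)/(4σd²)]^(1/4), so T ∝ (1−A)^(1/4) / √d.
T₁ = [1360×0.53/(4×5.67×10⁻⁸×5.87²)]^(1/4) = 98.00 K.
T₂ = [1360×0.56/(4×5.67×10⁻⁸×4.57²)]^(1/4) = 112.61 K.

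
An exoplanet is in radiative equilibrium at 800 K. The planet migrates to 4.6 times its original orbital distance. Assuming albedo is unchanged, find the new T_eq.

T_eq ≈ 373 K

T_eq ∝ L^(1/4) · d^(−1/2).
T′ = 800 / 4.6^(1/2) = 373 K.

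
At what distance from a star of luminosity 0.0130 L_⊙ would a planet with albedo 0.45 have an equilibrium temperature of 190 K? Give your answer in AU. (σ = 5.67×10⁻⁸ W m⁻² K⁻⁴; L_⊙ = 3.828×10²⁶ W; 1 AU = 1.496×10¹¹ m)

d ≈ 0.181 AU

L = 0.0130 × 3.828×10²⁶ = 4.98×10²⁴ W.
From T_eq⁴ = L(1−A)/(16πσd²): d = √[L(1−A)/(16πσT_eq⁴)].
d = √[4.98×10²⁴ × 0.55 / (16π × 5.67×10⁻⁸ × (190)⁴)] = 2.71×10¹⁰ m = 0.181 AU.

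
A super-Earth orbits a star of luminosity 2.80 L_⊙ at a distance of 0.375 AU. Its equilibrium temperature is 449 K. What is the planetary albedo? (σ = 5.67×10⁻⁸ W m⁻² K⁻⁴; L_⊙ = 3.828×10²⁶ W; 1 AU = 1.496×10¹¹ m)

d = 0.375 AU = 5.61×10¹⁰ m.
L = 2.80 × 3.828×10²⁶ = 1.07×10²⁷ W.
Flux: S = L/(4πd²) = 1.07×10²⁷/(4π×(5.61×10¹⁰)²) = 2.71×10⁴ W m⁻².
From T_eq⁴ = S(1−A)/(4σ): 1−A = 4σT_eq⁴/S.
1−A = 4 × 5.67×10⁻⁸ × (449)⁴ / 2.71×10⁴ = 0.340.

A ≈ 0.66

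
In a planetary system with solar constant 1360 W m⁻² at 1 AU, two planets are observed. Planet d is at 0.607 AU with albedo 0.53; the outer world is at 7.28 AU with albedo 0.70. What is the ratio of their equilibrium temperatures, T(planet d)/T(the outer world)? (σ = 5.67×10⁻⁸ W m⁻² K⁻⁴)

T₁/T₂ ≈ 3.874

T_eq = [S₀(1−A)/(4σd²)]^(1/4), so T ∝ (1−A)^(1/4) / √d.
T₁ = [1360×0.47/(4×5.67×10⁻⁸×0.607²)]^(1/4) = 295.74 K.
T₂ = [1360×0.30/(4×5.67×10⁻⁸×7.28²)]^(1/4) = 76.33 K.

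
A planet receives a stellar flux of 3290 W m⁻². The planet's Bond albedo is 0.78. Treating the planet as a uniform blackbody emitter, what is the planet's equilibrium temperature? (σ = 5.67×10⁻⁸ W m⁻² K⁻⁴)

Energy balance: absorbed = emitted ⇒ πR²·S(1−A) = 4πR²·σT_eq⁴, so T_eq⁴ = S(1−A)/(4σ).
T_eq = [3290 × 0.22 / (4 × 5.67×10⁻⁸)]^(1/4) = (3.19×10⁹)^(1/4) = 238 K.

T_eq ≈ 238 K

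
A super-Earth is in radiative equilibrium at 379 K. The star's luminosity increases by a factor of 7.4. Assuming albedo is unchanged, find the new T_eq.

T_eq ∝ L^(1/4) · d^(−1/2).
T′ = 379 × 7.4^(1/4) = 625 K.

T_eq ≈ 625 K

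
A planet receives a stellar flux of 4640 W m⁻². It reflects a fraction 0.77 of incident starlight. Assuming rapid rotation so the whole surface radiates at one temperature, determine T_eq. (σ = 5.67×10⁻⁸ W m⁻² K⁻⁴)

Energy balance: absorbed = emitted ⇒ πR²·S(1−A) = 4πR²·σT_eq⁴, so T_eq⁴ = S(1−A)/(4σ).
T_eq = [4640 × 0.23 / (4 × 5.67×10⁻⁸)]^(1/4) = (4.71×10⁹)^(1/4) = 262 K.

T_eq ≈ 262 K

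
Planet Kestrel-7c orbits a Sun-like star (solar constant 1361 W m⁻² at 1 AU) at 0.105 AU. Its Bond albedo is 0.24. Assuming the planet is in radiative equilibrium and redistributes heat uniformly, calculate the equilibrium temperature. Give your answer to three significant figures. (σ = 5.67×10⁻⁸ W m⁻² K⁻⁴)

T_eq ≈ 802 K

Flux at 0.105 AU: S = 1361/0.105² = 1.23×10⁵ W m⁻².
Energy balance: absorbed = emitted ⇒ πR²·S(1−A) = 4πR²·σT_eq⁴, so T_eq⁴ = S(1−A)/(4σ).
T_eq = [1.23×10⁵ × 0.76 / (4 × 5.67×10⁻⁸)]^(1/4) = (4.14×10¹¹)^(1/4) = 802 K.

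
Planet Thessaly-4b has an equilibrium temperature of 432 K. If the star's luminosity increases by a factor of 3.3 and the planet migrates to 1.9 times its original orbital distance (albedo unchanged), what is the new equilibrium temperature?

T_eq ∝ L^(1/4) · d^(−1/2).
T′ = 432 × 3.3^(1/4) / 1.9^(1/2) = 422 K.

T_eq ≈ 422 K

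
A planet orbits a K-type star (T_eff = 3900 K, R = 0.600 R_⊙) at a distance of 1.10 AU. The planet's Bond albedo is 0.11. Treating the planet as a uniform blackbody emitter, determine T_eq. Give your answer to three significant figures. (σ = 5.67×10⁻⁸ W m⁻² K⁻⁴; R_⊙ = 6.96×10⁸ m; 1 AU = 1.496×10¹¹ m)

T_eq ≈ 135 K

R_⋆ = 0.600 × 6.96×10⁸ = 4.18×10⁸ m.
d = 1.10 AU = 1.65×10¹¹ m.
L = 4πR_⋆²σT_⋆⁴ = 4π(4.18×10⁸)² × 5.67×10⁻⁸ × (3900)⁴ = 2.87×10²⁵ W.
S = L/(4πd²) = 84.5 W m⁻².
Energy balance: absorbed = emitted ⇒ πR²·S(1−A) = 4πR²·σT_eq⁴, so T_eq⁴ = S(1−A)/(4σ).
T_eq = [84.5 × 0.89 / (4 × 5.67×10⁻⁸)]^(1/4) = (3.31×10⁸)^(1/4) = 135 K.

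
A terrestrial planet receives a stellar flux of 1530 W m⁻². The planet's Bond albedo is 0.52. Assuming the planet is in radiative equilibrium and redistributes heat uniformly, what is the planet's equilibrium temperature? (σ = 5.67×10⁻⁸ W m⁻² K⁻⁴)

T_eq ≈ 239 K

Energy balance: absorbed = emitted ⇒ πR²·S(1−A) = 4πR²·σT_eq⁴, so T_eq⁴ = S(1−A)/(4σ).
T_eq = [1530 × 0.48 / (4 × 5.67×10⁻⁸)]^(1/4) = (3.24×10⁹)^(1/4) = 239 K.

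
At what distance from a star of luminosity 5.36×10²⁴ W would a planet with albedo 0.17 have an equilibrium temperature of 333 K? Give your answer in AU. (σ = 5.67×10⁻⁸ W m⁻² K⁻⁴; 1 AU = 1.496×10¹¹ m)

From T_eq⁴ = L(1−A)/(16πσd²): d = √[L(1−A)/(16πσT_eq⁴)].
d = √[5.36×10²⁴ × 0.83 / (16π × 5.67×10⁻⁸ × (333)⁴)] = 1.13×10¹⁰ m = 0.0753 AU.

d ≈ 0.0753 AU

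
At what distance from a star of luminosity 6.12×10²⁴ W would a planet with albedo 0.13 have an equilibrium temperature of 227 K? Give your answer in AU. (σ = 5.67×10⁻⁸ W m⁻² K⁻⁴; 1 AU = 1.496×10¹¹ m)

From T_eq⁴ = L(1−A)/(16πσd²): d = √[L(1−A)/(16πσT_eq⁴)].
d = √[6.12×10²⁴ × 0.87 / (16π × 5.67×10⁻⁸ × (227)⁴)] = 2.65×10¹⁰ m = 0.177 AU.

d ≈ 0.177 AU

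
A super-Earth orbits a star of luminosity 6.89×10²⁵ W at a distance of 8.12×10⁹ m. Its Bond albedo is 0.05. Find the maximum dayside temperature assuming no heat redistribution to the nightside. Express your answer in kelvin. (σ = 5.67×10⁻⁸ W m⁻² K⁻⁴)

Flux: S = L/(4πd²) = 6.89×10²⁵/(4π×(8.12×10⁹)²) = 8.32×10⁴ W m⁻².
With no redistribution each surface element balances locally: S(1−A) = σT⁴.
T = [8.32×10⁴ × 0.95 / 5.67×10⁻⁸]^(1/4) = (1.39×10¹²)^(1/4) = 1090 K.

T_ss ≈ 1090 K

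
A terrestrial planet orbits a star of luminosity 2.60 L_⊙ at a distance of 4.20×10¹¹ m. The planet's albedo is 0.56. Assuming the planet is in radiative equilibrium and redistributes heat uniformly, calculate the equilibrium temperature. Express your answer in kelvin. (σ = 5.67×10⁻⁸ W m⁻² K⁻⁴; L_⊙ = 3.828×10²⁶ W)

L = 2.60 × 3.828×10²⁶ = 9.95×10²⁶ W.
Flux: S = L/(4πd²) = 9.95×10²⁶/(4π×(4.20×10¹¹)²) = 449 W m⁻².
Energy balance: absorbed = emitted ⇒ πR²·S(1−A) = 4πR²·σT_eq⁴, so T_eq⁴ = S(1−A)/(4σ).
T_eq = [449 × 0.44 / (4 × 5.67×10⁻⁸)]^(1/4) = (8.71×10⁸)^(1/4) = 172 K.

T_eq ≈ 172 K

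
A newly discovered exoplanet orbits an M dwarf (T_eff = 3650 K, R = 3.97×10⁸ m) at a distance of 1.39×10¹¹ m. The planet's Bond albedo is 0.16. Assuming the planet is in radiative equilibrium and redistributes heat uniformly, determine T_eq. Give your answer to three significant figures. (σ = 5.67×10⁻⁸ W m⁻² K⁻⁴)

L = 4πR_⋆²σT_⋆⁴ = 4π(3.97×10⁸)² × 5.67×10⁻⁸ × (3650)⁴ = 1.99×10²⁵ W.
S = L/(4πd²) = 82.1 W m⁻².
Energy balance: absorbed = emitted ⇒ πR²·S(1−A) = 4πR²·σT_eq⁴, so T_eq⁴ = S(1−A)/(4σ).
T_eq = [82.1 × 0.84 / (4 × 5.67×10⁻⁸)]^(1/4) = (3.04×10⁸)^(1/4) = 132 K.

T_eq ≈ 132 K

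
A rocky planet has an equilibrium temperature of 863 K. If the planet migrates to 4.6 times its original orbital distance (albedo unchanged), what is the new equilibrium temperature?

T_eq ∝ L^(1/4) · d^(−1/2).
T′ = 863 / 4.6^(1/2) = 402 K.

T_eq ≈ 402 K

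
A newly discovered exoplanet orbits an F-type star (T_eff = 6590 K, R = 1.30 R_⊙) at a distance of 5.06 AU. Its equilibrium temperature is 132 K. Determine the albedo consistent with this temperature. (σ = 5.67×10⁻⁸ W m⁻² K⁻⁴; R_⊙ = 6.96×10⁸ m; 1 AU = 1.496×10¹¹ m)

R_⋆ = 1.30 × 6.96×10⁸ = 9.05×10⁸ m.
d = 5.06 AU = 7.57×10¹¹ m.
L = 4πR_⋆²σT_⋆⁴ = 4π(9.05×10⁸)² × 5.67×10⁻⁸ × (6590)⁴ = 1.10×10²⁷ W.
S = L/(4πd²) = 153 W m⁻².
From T_eq⁴ = S(1−A)/(4σ): 1−A = 4σT_eq⁴/S.
1−A = 4 × 5.67×10⁻⁸ × (132)⁴ / 153 = 0.451.

A ≈ 0.55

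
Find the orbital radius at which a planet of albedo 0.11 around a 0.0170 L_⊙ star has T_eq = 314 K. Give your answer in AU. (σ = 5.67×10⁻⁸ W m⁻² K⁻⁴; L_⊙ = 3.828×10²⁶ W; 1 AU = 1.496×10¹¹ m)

L = 0.0170 × 3.828×10²⁶ = 6.51×10²⁴ W.
From T_eq⁴ = L(1−A)/(16πσd²): d = √[L(1−A)/(16πσT_eq⁴)].
d = √[6.51×10²⁴ × 0.89 / (16π × 5.67×10⁻⁸ × (314)⁴)] = 1.45×10¹⁰ m = 0.0966 AU.

d ≈ 0.0966 AU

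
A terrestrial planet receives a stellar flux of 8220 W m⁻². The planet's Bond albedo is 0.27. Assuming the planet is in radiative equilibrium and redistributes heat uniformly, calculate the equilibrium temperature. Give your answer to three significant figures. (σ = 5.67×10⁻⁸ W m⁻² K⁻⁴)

T_eq ≈ 403 K

Energy balance: absorbed = emitted ⇒ πR²·S(1−A) = 4πR²·σT_eq⁴, so T_eq⁴ = S(1−A)/(4σ).
T_eq = [8220 × 0.73 / (4 × 5.67×10⁻⁸)]^(1/4) = (2.65×10¹⁰)^(1/4) = 403 K.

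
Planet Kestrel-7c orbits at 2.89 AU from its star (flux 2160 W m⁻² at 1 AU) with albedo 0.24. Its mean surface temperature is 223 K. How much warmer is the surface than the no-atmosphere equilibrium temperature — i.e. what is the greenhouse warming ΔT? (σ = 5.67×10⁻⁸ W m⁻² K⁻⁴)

ΔT ≈ 51.4 K

S = 2160/2.89² = 258.6 W m⁻².
T_eq = [S(1−A)/(4σ)]^(1/4) = [258.6×0.76/(4×5.67×10⁻⁸)]^(1/4) = 171.6 K.
ΔT = T_surf − T_eq = 223 − 171.6.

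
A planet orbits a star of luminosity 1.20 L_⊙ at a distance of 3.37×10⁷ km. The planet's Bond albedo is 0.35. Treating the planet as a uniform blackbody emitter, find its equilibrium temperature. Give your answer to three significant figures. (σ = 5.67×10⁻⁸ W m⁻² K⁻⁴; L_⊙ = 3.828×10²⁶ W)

d = 3.37×10⁷ km = 3.37×10¹⁰ m.
L = 1.20 × 3.828×10²⁶ = 4.59×10²⁶ W.
Flux: S = L/(4πd²) = 4.59×10²⁶/(4π×(3.37×10¹⁰)²) = 3.22×10⁴ W m⁻².
Energy balance: absorbed = emitted ⇒ πR²·S(1−A) = 4πR²·σT_eq⁴, so T_eq⁴ = S(1−A)/(4σ).
T_eq = [3.22×10⁴ × 0.65 / (4 × 5.67×10⁻⁸)]^(1/4) = (9.22×10¹⁰)^(1/4) = 551 K.

T_eq ≈ 551 K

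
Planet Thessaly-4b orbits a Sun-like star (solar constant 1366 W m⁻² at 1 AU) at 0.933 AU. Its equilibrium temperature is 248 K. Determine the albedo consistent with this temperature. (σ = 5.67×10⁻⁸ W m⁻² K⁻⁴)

A ≈ 0.45

Flux at 0.933 AU: S = 1366/0.933² = 1570 W m⁻².
From T_eq⁴ = S(1−A)/(4σ): 1−A = 4σT_eq⁴/S.
1−A = 4 × 5.67×10⁻⁸ × (248)⁴ / 1570 = 0.547.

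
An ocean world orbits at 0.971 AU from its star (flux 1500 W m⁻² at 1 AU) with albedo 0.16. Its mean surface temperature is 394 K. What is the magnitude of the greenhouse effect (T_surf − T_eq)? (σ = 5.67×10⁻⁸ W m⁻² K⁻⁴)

ΔT ≈ 116.9 K

S = 1500/0.971² = 1591 W m⁻².
T_eq = [S(1−A)/(4σ)]^(1/4) = [1591×0.84/(4×5.67×10⁻⁸)]^(1/4) = 277.1 K.
ΔT = T_surf − T_eq = 394 − 277.1.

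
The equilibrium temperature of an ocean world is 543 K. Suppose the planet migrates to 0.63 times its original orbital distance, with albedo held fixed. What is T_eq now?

T_eq ≈ 684 K

T_eq ∝ L^(1/4) · d^(−1/2).
T′ = 543 / 0.63^(1/2) = 684 K.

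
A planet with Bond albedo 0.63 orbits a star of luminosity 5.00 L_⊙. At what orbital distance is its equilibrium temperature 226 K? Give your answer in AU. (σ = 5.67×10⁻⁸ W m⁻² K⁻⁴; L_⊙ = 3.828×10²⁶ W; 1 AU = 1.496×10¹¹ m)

d ≈ 2.06 AU

L = 5.00 × 3.828×10²⁶ = 1.91×10²⁷ W.
From T_eq⁴ = L(1−A)/(16πσd²): d = √[L(1−A)/(16πσT_eq⁴)].
d = √[1.91×10²⁷ × 0.37 / (16π × 5.67×10⁻⁸ × (226)⁴)] = 3.09×10¹¹ m = 2.06 AU.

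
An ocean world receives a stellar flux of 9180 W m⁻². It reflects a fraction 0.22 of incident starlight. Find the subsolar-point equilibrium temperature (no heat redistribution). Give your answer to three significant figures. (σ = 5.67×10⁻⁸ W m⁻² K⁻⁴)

At the subsolar point the surface absorbs S(1−A) and emits σT⁴ per unit area — no factor of 4, since only the local patch is in balance.
T = [9180 × 0.78 / 5.67×10⁻⁸]^(1/4) = (1.26×10¹¹)^(1/4) = 596 K.

T_ss ≈ 596 K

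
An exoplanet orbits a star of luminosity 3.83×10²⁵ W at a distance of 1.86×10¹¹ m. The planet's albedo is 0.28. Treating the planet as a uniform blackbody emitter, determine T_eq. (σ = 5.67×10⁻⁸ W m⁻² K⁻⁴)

Flux: S = L/(4πd²) = 3.83×10²⁵/(4π×(1.86×10¹¹)²) = 88.1 W m⁻².
Energy balance: absorbed = emitted ⇒ πR²·S(1−A) = 4πR²·σT_eq⁴, so T_eq⁴ = S(1−A)/(4σ).
T_eq = [88.1 × 0.72 / (4 × 5.67×10⁻⁸)]^(1/4) = (2.80×10⁸)^(1/4) = 129 K.

T_eq ≈ 129 K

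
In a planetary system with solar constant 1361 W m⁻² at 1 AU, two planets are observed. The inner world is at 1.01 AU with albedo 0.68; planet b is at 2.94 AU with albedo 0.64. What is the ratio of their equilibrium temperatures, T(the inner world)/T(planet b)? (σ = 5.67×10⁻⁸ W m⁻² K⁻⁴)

T₁/T₂ ≈ 1.657

T_eq = [S₀(1−A)/(4σd²)]^(1/4), so T ∝ (1−A)^(1/4) / √d.
T₁ = [1361×0.32/(4×5.67×10⁻⁸×1.01²)]^(1/4) = 208.30 K.
T₂ = [1361×0.36/(4×5.67×10⁻⁸×2.94²)]^(1/4) = 125.73 K.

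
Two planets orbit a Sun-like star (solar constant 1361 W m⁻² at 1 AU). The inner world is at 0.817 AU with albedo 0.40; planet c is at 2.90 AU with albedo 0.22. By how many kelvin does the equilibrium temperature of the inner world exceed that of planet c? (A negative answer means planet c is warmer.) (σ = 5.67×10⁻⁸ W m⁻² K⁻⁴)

T_eq = [S₀(1−A)/(4σd²)]^(1/4), so T ∝ (1−A)^(1/4) / √d.
T₁ = [1361×0.60/(4×5.67×10⁻⁸×0.817²)]^(1/4) = 271.01 K.
T₂ = [1361×0.78/(4×5.67×10⁻⁸×2.90²)]^(1/4) = 153.60 K.

ΔT ≈ 117.4 K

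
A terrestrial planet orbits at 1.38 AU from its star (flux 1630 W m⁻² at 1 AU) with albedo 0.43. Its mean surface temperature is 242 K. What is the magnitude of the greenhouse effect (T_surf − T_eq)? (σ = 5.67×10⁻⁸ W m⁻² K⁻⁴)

S = 1630/1.38² = 855.9 W m⁻².
T_eq = [S(1−A)/(4σ)]^(1/4) = [855.9×0.57/(4×5.67×10⁻⁸)]^(1/4) = 215.4 K.
ΔT = T_surf − T_eq = 242 − 215.4.

ΔT ≈ 26.6 K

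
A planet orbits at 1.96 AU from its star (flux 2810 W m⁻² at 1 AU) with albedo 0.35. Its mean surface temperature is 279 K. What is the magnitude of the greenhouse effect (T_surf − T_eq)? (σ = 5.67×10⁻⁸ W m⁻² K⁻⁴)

ΔT ≈ 65.0 K

S = 2810/1.96² = 731.5 W m⁻².
T_eq = [S(1−A)/(4σ)]^(1/4) = [731.5×0.65/(4×5.67×10⁻⁸)]^(1/4) = 214.0 K.
ΔT = T_surf − T_eq = 279 − 214.0.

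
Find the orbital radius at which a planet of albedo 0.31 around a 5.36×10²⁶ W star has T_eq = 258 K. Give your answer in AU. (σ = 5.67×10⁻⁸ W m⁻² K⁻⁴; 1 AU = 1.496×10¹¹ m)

From T_eq⁴ = L(1−A)/(16πσd²): d = √[L(1−A)/(16πσT_eq⁴)].
d = √[5.36×10²⁶ × 0.69 / (16π × 5.67×10⁻⁸ × (258)⁴)] = 1.71×10¹¹ m = 1.14 AU.

d ≈ 1.14 AU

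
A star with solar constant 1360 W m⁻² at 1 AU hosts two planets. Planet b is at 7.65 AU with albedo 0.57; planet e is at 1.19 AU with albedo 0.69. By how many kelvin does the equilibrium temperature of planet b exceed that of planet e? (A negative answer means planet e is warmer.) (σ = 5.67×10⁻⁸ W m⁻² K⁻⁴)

ΔT ≈ -108.9 K

T_eq = [S₀(1−A)/(4σd²)]^(1/4), so T ∝ (1−A)^(1/4) / √d.
T₁ = [1360×0.43/(4×5.67×10⁻⁸×7.65²)]^(1/4) = 81.47 K.
T₂ = [1360×0.31/(4×5.67×10⁻⁸×1.19²)]^(1/4) = 190.34 K.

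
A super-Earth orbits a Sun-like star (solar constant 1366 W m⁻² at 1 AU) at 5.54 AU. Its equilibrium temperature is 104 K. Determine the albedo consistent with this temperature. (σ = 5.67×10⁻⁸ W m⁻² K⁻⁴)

A ≈ 0.40

Flux at 5.54 AU: S = 1366/5.54² = 44.5 W m⁻².
From T_eq⁴ = S(1−A)/(4σ): 1−A = 4σT_eq⁴/S.
1−A = 4 × 5.67×10⁻⁸ × (104)⁴ / 44.5 = 0.596.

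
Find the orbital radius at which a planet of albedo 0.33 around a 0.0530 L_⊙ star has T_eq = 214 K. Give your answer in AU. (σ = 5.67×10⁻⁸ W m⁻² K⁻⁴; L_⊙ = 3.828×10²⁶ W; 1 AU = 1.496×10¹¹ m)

d ≈ 0.319 AU

L = 0.0530 × 3.828×10²⁶ = 2.03×10²⁵ W.
From T_eq⁴ = L(1−A)/(16πσd²): d = √[L(1−A)/(16πσT_eq⁴)].
d = √[2.03×10²⁵ × 0.67 / (16π × 5.67×10⁻⁸ × (214)⁴)] = 4.77×10¹⁰ m = 0.319 AU.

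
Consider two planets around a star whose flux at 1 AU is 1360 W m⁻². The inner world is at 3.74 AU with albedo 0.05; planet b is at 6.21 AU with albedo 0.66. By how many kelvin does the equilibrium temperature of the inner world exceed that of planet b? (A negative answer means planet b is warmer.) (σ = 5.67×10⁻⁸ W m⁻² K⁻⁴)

T_eq = [S₀(1−A)/(4σd²)]^(1/4), so T ∝ (1−A)^(1/4) / √d.
T₁ = [1360×0.95/(4×5.67×10⁻⁸×3.74²)]^(1/4) = 142.06 K.
T₂ = [1360×0.34/(4×5.67×10⁻⁸×6.21²)]^(1/4) = 85.27 K.

ΔT ≈ 56.8 K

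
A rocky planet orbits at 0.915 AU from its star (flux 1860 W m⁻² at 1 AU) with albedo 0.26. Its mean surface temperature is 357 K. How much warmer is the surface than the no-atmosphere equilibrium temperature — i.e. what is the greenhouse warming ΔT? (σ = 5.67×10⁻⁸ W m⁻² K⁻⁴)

S = 1860/0.915² = 2222 W m⁻².
T_eq = [S(1−A)/(4σ)]^(1/4) = [2222×0.74/(4×5.67×10⁻⁸)]^(1/4) = 291.8 K.
ΔT = T_surf − T_eq = 357 − 291.8.

ΔT ≈ 65.2 K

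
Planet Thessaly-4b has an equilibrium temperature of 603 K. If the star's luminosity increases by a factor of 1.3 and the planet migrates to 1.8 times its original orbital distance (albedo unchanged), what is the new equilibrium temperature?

T_eq ∝ L^(1/4) · d^(−1/2).
T′ = 603 × 1.3^(1/4) / 1.8^(1/2) = 480 K.

T_eq ≈ 480 K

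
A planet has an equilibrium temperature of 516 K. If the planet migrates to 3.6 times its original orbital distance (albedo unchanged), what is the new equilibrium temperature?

T_eq ≈ 272 K

T_eq ∝ L^(1/4) · d^(−1/2).
T′ = 516 / 3.6^(1/2) = 272 K.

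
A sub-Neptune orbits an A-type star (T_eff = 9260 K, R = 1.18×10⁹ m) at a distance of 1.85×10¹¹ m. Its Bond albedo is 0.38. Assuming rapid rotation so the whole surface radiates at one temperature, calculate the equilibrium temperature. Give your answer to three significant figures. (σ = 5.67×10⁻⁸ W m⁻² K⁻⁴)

L = 4πR_⋆²σT_⋆⁴ = 4π(1.18×10⁹)² × 5.67×10⁻⁸ × (9260)⁴ = 7.29×10²⁷ W.
S = L/(4πd²) = 1.70×10⁴ W m⁻².
Energy balance: absorbed = emitted ⇒ πR²·S(1−A) = 4πR²·σT_eq⁴, so T_eq⁴ = S(1−A)/(4σ).
T_eq = [1.70×10⁴ × 0.62 / (4 × 5.67×10⁻⁸)]^(1/4) = (4.64×10¹⁰)^(1/4) = 464 K.

T_eq ≈ 464 K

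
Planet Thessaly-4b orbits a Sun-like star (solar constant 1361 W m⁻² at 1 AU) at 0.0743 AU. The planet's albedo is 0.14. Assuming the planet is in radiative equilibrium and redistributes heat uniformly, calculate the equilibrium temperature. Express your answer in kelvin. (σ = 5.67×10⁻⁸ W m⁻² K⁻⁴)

T_eq ≈ 983 K

Flux at 0.0743 AU: S = 1361/0.0743² = 2.47×10⁵ W m⁻².
Energy balance: absorbed = emitted ⇒ πR²·S(1−A) = 4πR²·σT_eq⁴, so T_eq⁴ = S(1−A)/(4σ).
T_eq = [2.47×10⁵ × 0.86 / (4 × 5.67×10⁻⁸)]^(1/4) = (9.35×10¹¹)^(1/4) = 983 K.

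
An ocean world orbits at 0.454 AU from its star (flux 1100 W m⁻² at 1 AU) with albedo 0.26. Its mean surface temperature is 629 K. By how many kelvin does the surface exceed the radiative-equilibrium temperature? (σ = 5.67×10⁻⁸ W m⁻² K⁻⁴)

S = 1100/0.454² = 5337 W m⁻².
T_eq = [S(1−A)/(4σ)]^(1/4) = [5337×0.74/(4×5.67×10⁻⁸)]^(1/4) = 363.3 K.
ΔT = T_surf − T_eq = 629 − 363.3.

ΔT ≈ 265.7 K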